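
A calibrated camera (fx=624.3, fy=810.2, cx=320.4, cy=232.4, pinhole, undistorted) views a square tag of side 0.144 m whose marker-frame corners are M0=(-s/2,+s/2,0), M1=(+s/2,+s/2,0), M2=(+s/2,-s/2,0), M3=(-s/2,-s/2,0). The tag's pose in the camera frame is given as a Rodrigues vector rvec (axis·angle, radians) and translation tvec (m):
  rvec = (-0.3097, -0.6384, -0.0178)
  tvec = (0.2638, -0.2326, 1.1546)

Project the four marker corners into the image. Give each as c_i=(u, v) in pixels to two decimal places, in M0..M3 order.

c0=(442.66, 106.60) c1=(495.30, 123.44) c2=(481.32, 35.60) c3=(429.50, 12.78)

Intrinsics K: fx=624.3, fy=810.2, cx=320.4, cy=232.4
Marker side s = 0.144 m; corners in marker frame (Z=0):
  M0 = (-0.0720, +0.0720, 0)
  M1 = (+0.0720, +0.0720, 0)
  M2 = (+0.0720, -0.0720, 0)
  M3 = (-0.0720, -0.0720, 0)
rvec = (-0.3097, -0.6384, -0.0178), |rvec| = θ = 0.70978 rad = 40.667°
Rodrigues: sinθ=0.65167, 1−cosθ=0.24149; R = I + sinθ·[k]× + (1−cosθ)·[k]×²:
    [+0.80448 +0.11112 -0.58349]
    [+0.07843 +0.95387 +0.28979]
    [+0.58877 -0.27890 +0.75866]
t = (0.2638, -0.2326, 1.1546) m
M0: Pc = R·M0+t = (+0.21388, -0.16957, +1.09213); u = 624.3·(+0.21388)/1.09213 + 320.4 = 442.6603, v = 810.2·(-0.16957)/1.09213 + 232.4 = 106.6049
M1: Pc = R·M1+t = (+0.32972, -0.15827, +1.17691); u = 624.3·(+0.32972)/1.17691 + 320.4 = 495.3038, v = 810.2·(-0.15827)/1.17691 + 232.4 = 123.4421
M2: Pc = R·M2+t = (+0.31372, -0.29563, +1.21707); u = 624.3·(+0.31372)/1.21707 + 320.4 = 481.3246, v = 810.2·(-0.29563)/1.21707 + 232.4 = 35.5993
M3: Pc = R·M3+t = (+0.19788, -0.30693, +1.13229); u = 624.3·(+0.19788)/1.13229 + 320.4 = 429.5015, v = 810.2·(-0.30693)/1.13229 + 232.4 = 12.7817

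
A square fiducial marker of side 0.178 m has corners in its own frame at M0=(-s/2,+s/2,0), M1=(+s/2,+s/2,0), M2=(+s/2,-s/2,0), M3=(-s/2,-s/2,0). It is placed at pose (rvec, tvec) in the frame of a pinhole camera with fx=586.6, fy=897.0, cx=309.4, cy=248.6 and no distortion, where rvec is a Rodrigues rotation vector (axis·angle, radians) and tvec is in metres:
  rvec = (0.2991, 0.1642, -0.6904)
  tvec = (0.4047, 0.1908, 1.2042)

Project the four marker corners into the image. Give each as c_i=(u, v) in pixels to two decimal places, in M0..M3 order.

c0=(495.28, 471.37) c1=(568.16, 399.67) c2=(518.60, 304.37) c3=(445.20, 381.82)

Intrinsics K: fx=586.6, fy=897.0, cx=309.4, cy=248.6
Marker side s = 0.178 m; corners in marker frame (Z=0):
  M0 = (-0.0890, +0.0890, 0)
  M1 = (+0.0890, +0.0890, 0)
  M2 = (+0.0890, -0.0890, 0)
  M3 = (-0.0890, -0.0890, 0)
rvec = (0.2991, 0.1642, -0.6904), |rvec| = θ = 0.77011 rad = 44.124°
Rodrigues: sinθ=0.69622, 1−cosθ=0.28217; R = I + sinθ·[k]× + (1−cosθ)·[k]×²:
    [+0.76039 +0.64752 +0.05020]
    [-0.60079 +0.73066 -0.32433]
    [-0.24669 +0.21646 +0.94461]
t = (0.4047, 0.1908, 1.2042) m
M0: Pc = R·M0+t = (+0.39465, +0.30930, +1.24542); u = 586.6·(+0.39465)/1.24542 + 309.4 = 495.2842, v = 897.0·(+0.30930)/1.24542 + 248.6 = 471.3688
M1: Pc = R·M1+t = (+0.53000, +0.20236, +1.20151); u = 586.6·(+0.53000)/1.20151 + 309.4 = 568.1582, v = 897.0·(+0.20236)/1.20151 + 248.6 = 399.6731
M2: Pc = R·M2+t = (+0.41475, +0.07230, +1.16298); u = 586.6·(+0.41475)/1.16298 + 309.4 = 518.5955, v = 897.0·(+0.07230)/1.16298 + 248.6 = 304.3657
M3: Pc = R·M3+t = (+0.27940, +0.17924, +1.20689); u = 586.6·(+0.27940)/1.20689 + 309.4 = 445.1982, v = 897.0·(+0.17924)/1.20689 + 248.6 = 381.8179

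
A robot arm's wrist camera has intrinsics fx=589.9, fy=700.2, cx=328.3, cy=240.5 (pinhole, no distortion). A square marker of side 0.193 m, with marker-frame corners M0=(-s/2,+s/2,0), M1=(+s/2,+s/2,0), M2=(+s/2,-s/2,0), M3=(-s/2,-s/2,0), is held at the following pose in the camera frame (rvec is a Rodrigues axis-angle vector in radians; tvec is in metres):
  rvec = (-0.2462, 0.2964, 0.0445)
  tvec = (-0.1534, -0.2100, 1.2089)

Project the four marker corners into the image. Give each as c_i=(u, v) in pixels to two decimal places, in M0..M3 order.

Intrinsics K: fx=589.9, fy=700.2, cx=328.3, cy=240.5
Marker side s = 0.193 m; corners in marker frame (Z=0):
  M0 = (-0.0965, +0.0965, 0)
  M1 = (+0.0965, +0.0965, 0)
  M2 = (+0.0965, -0.0965, 0)
  M3 = (-0.0965, -0.0965, 0)
rvec = (-0.2462, 0.2964, 0.0445), |rvec| = θ = 0.38788 rad = 22.224°
Rodrigues: sinθ=0.37822, 1−cosθ=0.07429; R = I + sinθ·[k]× + (1−cosθ)·[k]×²:
    [+0.95564 -0.07942 +0.28361]
    [+0.00736 +0.96909 +0.24659]
    [-0.29443 -0.23356 +0.92669]
t = (-0.1534, -0.2100, 1.2089) m
M0: Pc = R·M0+t = (-0.25328, -0.11719, +1.21477); u = 589.9·(-0.25328)/1.21477 + 328.3 = 205.3041, v = 700.2·(-0.11719)/1.21477 + 240.5 = 172.9496
M1: Pc = R·M1+t = (-0.06884, -0.11577, +1.15795); u = 589.9·(-0.06884)/1.15795 + 328.3 = 293.2280, v = 700.2·(-0.11577)/1.15795 + 240.5 = 170.4937
M2: Pc = R·M2+t = (-0.05352, -0.30281, +1.20303); u = 589.9·(-0.05352)/1.20303 + 328.3 = 302.0586, v = 700.2·(-0.30281)/1.20303 + 240.5 = 64.2564
M3: Pc = R·M3+t = (-0.23796, -0.30423, +1.25985); u = 589.9·(-0.23796)/1.25985 + 328.3 = 216.8823, v = 700.2·(-0.30423)/1.25985 + 240.5 = 71.4163

c0=(205.30, 172.95) c1=(293.23, 170.49) c2=(302.06, 64.26) c3=(216.88, 71.42)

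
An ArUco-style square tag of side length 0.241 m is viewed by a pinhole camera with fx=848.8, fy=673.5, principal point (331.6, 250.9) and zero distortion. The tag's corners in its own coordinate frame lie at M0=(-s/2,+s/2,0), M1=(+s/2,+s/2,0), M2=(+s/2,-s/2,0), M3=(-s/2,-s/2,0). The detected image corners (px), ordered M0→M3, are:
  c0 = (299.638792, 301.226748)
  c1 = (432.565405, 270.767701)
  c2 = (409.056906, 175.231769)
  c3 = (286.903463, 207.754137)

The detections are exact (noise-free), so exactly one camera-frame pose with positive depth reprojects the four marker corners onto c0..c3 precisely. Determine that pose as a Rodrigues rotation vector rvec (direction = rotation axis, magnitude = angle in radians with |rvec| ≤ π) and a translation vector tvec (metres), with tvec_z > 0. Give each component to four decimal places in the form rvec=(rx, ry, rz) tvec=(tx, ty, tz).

Intrinsics K: fx=848.8, fy=673.5, cx=331.6, cy=250.9
Marker side s = 0.241 m; corners in marker frame (Z=0):
  M0 = (-0.1205, +0.1205, 0)
  M1 = (+0.1205, +0.1205, 0)
  M2 = (+0.1205, -0.1205, 0)
  M3 = (-0.1205, -0.1205, 0)
Detected image corners:
  c0 = (299.638792, 301.226748) px
  c1 = (432.565405, 270.767701) px
  c2 = (409.056906, 175.231769) px
  c3 = (286.903463, 207.754137) px
Planar DLT: solve 8×8 A·h = b for H (H[2,2]=1):
  H  [+457.64578 -40.43393 +355.16761]
  H  [-178.10705 +315.07023 +237.28530]
  H  [-0.19801 -0.32236 +1.00000]
B = K⁻¹H; ‖b₁‖=0.675034, ‖b₂‖=0.675034; λ = 2/(‖b₁‖+‖b₂‖) = 1.481407, sign → tz>0 ⇒ λ=+1.481407
r₁ = λ·B[:,0] = (+0.91332,-0.28248,-0.29333); r₂ = λ·B[:,1] = (+0.11599,+0.87092,-0.47754)
r₃ = r₁×r₂ = (+0.39037,+0.40213,+0.82820); SVD([r₁ r₂ r₃]) → R = UVᵀ:
  R  [+0.91332 +0.11599 +0.39037]
  R  [-0.28248 +0.87092 +0.40213]
  R  [-0.29333 -0.47754 +0.82820]
t = (+0.04113, -0.02995, +1.48141) m
tr R = 2.612436; θ = arccos((tr R − 1)/2) = 0.633065 rad = 36.272°
axis k = ((R−Rᵀ)₃₂, (R−Rᵀ)₁₃, (R−Rᵀ)₂₁) / (2 sinθ) = (-0.743445, +0.577822, -0.336766)
rvec = θ·k = (-0.470649, +0.365799, -0.213195)

rvec=(-0.4706, 0.3658, -0.2132) tvec=(0.0411, -0.0299, 1.4814)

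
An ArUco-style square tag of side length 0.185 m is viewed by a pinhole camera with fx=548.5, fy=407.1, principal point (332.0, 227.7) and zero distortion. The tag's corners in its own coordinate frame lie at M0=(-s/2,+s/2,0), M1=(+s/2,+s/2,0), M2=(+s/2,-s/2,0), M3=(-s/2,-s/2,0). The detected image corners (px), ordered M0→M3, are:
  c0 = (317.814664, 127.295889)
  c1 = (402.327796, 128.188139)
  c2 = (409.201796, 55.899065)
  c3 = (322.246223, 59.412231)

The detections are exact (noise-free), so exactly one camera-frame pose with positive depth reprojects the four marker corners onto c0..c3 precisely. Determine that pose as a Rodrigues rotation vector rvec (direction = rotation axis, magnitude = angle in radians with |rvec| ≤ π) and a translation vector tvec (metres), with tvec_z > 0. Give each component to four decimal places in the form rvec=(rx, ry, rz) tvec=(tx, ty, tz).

Intrinsics K: fx=548.5, fy=407.1, cx=332.0, cy=227.7
Marker side s = 0.185 m; corners in marker frame (Z=0):
  M0 = (-0.0925, +0.0925, 0)
  M1 = (+0.0925, +0.0925, 0)
  M2 = (+0.0925, -0.0925, 0)
  M3 = (-0.0925, -0.0925, 0)
Detected image corners:
  c0 = (317.814664, 127.295889) px
  c1 = (402.327796, 128.188139) px
  c2 = (409.201796, 55.899065) px
  c3 = (322.246223, 59.412231) px
Planar DLT: solve 8×8 A·h = b for H (H[2,2]=1):
  H  [+340.94170 +17.46291 +361.52569]
  H  [-38.20613 +390.68699 +93.14635]
  H  [-0.33730 +0.13175 +1.00000]
B = K⁻¹H; ‖b₁‖=0.897014, ‖b₂‖=0.897014; λ = 2/(‖b₁‖+‖b₂‖) = 1.114810, sign → tz>0 ⇒ λ=+1.114810
r₁ = λ·B[:,0] = (+0.92056,+0.10570,-0.37603); r₂ = λ·B[:,1] = (-0.05341,+0.98771,+0.14688)
r₃ = r₁×r₂ = (+0.38693,-0.11513,+0.91489); SVD([r₁ r₂ r₃]) → R = UVᵀ:
  R  [+0.92056 -0.05341 +0.38693]
  R  [+0.10570 +0.98771 -0.11513]
  R  [-0.37603 +0.14688 +0.91489]
t = (+0.06001, -0.36846, +1.11481) m
tr R = 2.823164; θ = arccos((tr R − 1)/2) = 0.423681 rad = 24.275°
axis k = ((R−Rᵀ)₃₂, (R−Rᵀ)₁₃, (R−Rᵀ)₂₁) / (2 sinθ) = (+0.318649, +0.927911, +0.193506)
rvec = θ·k = (+0.135005, +0.393138, +0.081985)

rvec=(0.1350, 0.3931, 0.0820) tvec=(0.0600, -0.3685, 1.1148)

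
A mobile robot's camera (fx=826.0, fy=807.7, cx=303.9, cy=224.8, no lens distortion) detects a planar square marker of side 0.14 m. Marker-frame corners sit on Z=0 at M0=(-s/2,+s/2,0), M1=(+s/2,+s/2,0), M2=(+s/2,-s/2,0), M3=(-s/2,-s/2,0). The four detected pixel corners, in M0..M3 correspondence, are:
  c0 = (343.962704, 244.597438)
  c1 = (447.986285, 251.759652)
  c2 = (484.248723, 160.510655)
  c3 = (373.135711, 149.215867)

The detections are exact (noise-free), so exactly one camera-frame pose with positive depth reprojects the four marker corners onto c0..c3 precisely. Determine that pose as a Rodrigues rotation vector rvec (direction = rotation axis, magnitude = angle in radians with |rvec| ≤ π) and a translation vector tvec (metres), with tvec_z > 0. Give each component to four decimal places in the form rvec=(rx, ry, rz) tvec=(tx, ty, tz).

Intrinsics K: fx=826.0, fy=807.7, cx=303.9, cy=224.8
Marker side s = 0.14 m; corners in marker frame (Z=0):
  M0 = (-0.0700, +0.0700, 0)
  M1 = (+0.0700, +0.0700, 0)
  M2 = (+0.0700, -0.0700, 0)
  M3 = (-0.0700, -0.0700, 0)
Detected image corners:
  c0 = (343.962704, 244.597438) px
  c1 = (447.986285, 251.759652) px
  c2 = (484.248723, 160.510655) px
  c3 = (373.135711, 149.215867) px
Planar DLT: solve 8×8 A·h = b for H (H[2,2]=1):
  H  [+875.35773 -7.20690 +412.68907]
  H  [+118.12664 +777.18770 +203.40318]
  H  [+0.26190 +0.55042 +1.00000]
B = K⁻¹H; ‖b₁‖=1.001054, ‖b₂‖=1.001054; λ = 2/(‖b₁‖+‖b₂‖) = 0.998947, sign → tz>0 ⇒ λ=+0.998947
r₁ = λ·B[:,0] = (+0.96238,+0.07328,+0.26162); r₂ = λ·B[:,1] = (-0.21101,+0.80818,+0.54984)
r₃ = r₁×r₂ = (-0.17114,-0.58436,+0.79324); SVD([r₁ r₂ r₃]) → R = UVᵀ:
  R  [+0.96238 -0.21101 -0.17114]
  R  [+0.07328 +0.80818 -0.58436]
  R  [+0.26162 +0.54984 +0.79324]
t = (+0.13157, -0.02646, +0.99895) m
tr R = 2.563806; θ = arccos((tr R − 1)/2) = 0.673083 rad = 38.565°
axis k = ((R−Rᵀ)₃₂, (R−Rᵀ)₁₃, (R−Rᵀ)₂₁) / (2 sinθ) = (+0.909687, -0.347098, +0.228018)
rvec = θ·k = (+0.612295, -0.233626, +0.153475)

rvec=(0.6123, -0.2336, 0.1535) tvec=(0.1316, -0.0265, 0.9989)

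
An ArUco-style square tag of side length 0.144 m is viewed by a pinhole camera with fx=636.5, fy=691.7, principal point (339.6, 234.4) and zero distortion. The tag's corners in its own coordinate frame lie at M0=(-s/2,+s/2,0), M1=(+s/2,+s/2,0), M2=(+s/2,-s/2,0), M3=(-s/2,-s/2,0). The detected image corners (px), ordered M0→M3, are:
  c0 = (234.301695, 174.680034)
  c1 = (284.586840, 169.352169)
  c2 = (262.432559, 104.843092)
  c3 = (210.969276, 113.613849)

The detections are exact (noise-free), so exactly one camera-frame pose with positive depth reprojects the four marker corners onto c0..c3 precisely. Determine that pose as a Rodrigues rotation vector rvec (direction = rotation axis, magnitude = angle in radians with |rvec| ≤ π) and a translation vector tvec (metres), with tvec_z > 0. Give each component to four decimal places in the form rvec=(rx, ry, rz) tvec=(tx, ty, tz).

rvec=(0.5456, 0.4953, -0.1793) tvec=(-0.2072, -0.1929, 1.4354)

Intrinsics K: fx=636.5, fy=691.7, cx=339.6, cy=234.4
Marker side s = 0.144 m; corners in marker frame (Z=0):
  M0 = (-0.0720, +0.0720, 0)
  M1 = (+0.0720, +0.0720, 0)
  M2 = (+0.0720, -0.0720, 0)
  M3 = (-0.0720, -0.0720, 0)
Detected image corners:
  c0 = (234.301695, 174.680034) px
  c1 = (284.586840, 169.352169) px
  c2 = (262.432559, 104.843092) px
  c3 = (210.969276, 113.613849) px
Planar DLT: solve 8×8 A·h = b for H (H[2,2]=1):
  H  [+267.51614 +236.24148 +247.69810]
  H  [-97.25310 +480.05623 +141.42247]
  H  [-0.34540 +0.31523 +1.00000]
B = K⁻¹H; ‖b₁‖=0.696685, ‖b₂‖=0.696685; λ = 2/(‖b₁‖+‖b₂‖) = 1.435369, sign → tz>0 ⇒ λ=+1.435369
r₁ = λ·B[:,0] = (+0.86779,-0.03381,-0.49578); r₂ = λ·B[:,1] = (+0.29133,+0.84285,+0.45247)
r₃ = r₁×r₂ = (+0.40257,-0.53709,+0.74127); SVD([r₁ r₂ r₃]) → R = UVᵀ:
  R  [+0.86779 +0.29133 +0.40257]
  R  [-0.03381 +0.84285 -0.53709]
  R  [-0.49578 +0.45247 +0.74127]
t = (-0.20725, -0.19294, +1.43537) m
tr R = 2.451908; θ = arccos((tr R − 1)/2) = 0.758376 rad = 43.452°
axis k = ((R−Rᵀ)₃₂, (R−Rᵀ)₁₃, (R−Rᵀ)₂₁) / (2 sinθ) = (+0.719424, +0.653110, -0.236383)
rvec = θ·k = (+0.545594, +0.495302, -0.179267)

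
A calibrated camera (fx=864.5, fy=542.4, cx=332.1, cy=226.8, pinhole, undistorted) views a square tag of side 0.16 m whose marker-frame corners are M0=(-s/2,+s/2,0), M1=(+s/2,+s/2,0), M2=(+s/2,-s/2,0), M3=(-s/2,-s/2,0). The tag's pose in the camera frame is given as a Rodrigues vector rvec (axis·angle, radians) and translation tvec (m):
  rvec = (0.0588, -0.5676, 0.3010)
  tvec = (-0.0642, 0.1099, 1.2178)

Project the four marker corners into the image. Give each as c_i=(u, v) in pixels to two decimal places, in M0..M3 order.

Intrinsics K: fx=864.5, fy=542.4, cx=332.1, cy=226.8
Marker side s = 0.16 m; corners in marker frame (Z=0):
  M0 = (-0.0800, +0.0800, 0)
  M1 = (+0.0800, +0.0800, 0)
  M2 = (+0.0800, -0.0800, 0)
  M3 = (-0.0800, -0.0800, 0)
rvec = (0.0588, -0.5676, 0.3010), |rvec| = θ = 0.64516 rad = 36.965°
Rodrigues: sinθ=0.60132, 1−cosθ=0.20099; R = I + sinθ·[k]× + (1−cosθ)·[k]×²:
    [+0.80067 -0.29667 -0.52049]
    [+0.26443 +0.95458 -0.13731]
    [+0.53758 -0.02770 +0.84276]
t = (-0.0642, 0.1099, 1.2178) m
M0: Pc = R·M0+t = (-0.15199, +0.16511, +1.17258); u = 864.5·(-0.15199)/1.17258 + 332.1 = 220.0452, v = 542.4·(+0.16511)/1.17258 + 226.8 = 303.1758
M1: Pc = R·M1+t = (-0.02388, +0.20742, +1.25859); u = 864.5·(-0.02388)/1.25859 + 332.1 = 315.6978, v = 542.4·(+0.20742)/1.25859 + 226.8 = 316.1898
M2: Pc = R·M2+t = (+0.02359, +0.05469, +1.26302); u = 864.5·(+0.02359)/1.26302 + 332.1 = 348.2448, v = 542.4·(+0.05469)/1.26302 + 226.8 = 250.2857
M3: Pc = R·M3+t = (-0.10452, +0.01238, +1.17701); u = 864.5·(-0.10452)/1.17701 + 332.1 = 255.3307, v = 542.4·(+0.01238)/1.17701 + 226.8 = 232.5046

c0=(220.05, 303.18) c1=(315.70, 316.19) c2=(348.24, 250.29) c3=(255.33, 232.50)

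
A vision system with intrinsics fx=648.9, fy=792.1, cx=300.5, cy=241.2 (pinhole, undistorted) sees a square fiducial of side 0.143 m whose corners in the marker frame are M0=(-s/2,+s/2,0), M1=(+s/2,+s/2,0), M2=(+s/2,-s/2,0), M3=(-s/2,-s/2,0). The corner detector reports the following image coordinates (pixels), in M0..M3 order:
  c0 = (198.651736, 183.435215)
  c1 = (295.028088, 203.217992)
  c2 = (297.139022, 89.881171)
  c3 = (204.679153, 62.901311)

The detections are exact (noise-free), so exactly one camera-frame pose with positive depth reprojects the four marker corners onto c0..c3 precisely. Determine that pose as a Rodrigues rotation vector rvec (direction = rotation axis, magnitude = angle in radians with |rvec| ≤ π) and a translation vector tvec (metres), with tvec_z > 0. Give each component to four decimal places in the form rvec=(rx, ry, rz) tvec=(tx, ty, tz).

Intrinsics K: fx=648.9, fy=792.1, cx=300.5, cy=241.2
Marker side s = 0.143 m; corners in marker frame (Z=0):
  M0 = (-0.0715, +0.0715, 0)
  M1 = (+0.0715, +0.0715, 0)
  M2 = (+0.0715, -0.0715, 0)
  M3 = (-0.0715, -0.0715, 0)
Detected image corners:
  c0 = (198.651736, 183.435215) px
  c1 = (295.028088, 203.217992) px
  c2 = (297.139022, 89.881171) px
  c3 = (204.679153, 62.901311) px
Planar DLT: solve 8×8 A·h = b for H (H[2,2]=1):
  H  [+780.51531 -94.97926 +250.54815]
  H  [+229.29277 +780.55421 +134.13830]
  H  [+0.48423 -0.26920 +1.00000]
B = K⁻¹H; ‖b₁‖=1.101035, ‖b₂‖=1.101035; λ = 2/(‖b₁‖+‖b₂‖) = 0.908236, sign → tz>0 ⇒ λ=+0.908236
r₁ = λ·B[:,0] = (+0.88879,+0.12899,+0.43979); r₂ = λ·B[:,1] = (-0.01971,+0.96945,-0.24450)
r₃ = r₁×r₂ = (-0.45790,+0.20864,+0.86418); SVD([r₁ r₂ r₃]) → R = UVᵀ:
  R  [+0.88879 -0.01971 -0.45790]
  R  [+0.12899 +0.96945 +0.20864]
  R  [+0.43979 -0.24450 +0.86418]
t = (-0.06992, -0.12276, +0.90824) m
tr R = 2.722412; θ = arccos((tr R − 1)/2) = 0.533158 rad = 30.548°
axis k = ((R−Rᵀ)₃₂, (R−Rᵀ)₁₃, (R−Rᵀ)₂₁) / (2 sinθ) = (-0.445777, -0.883110, +0.146288)
rvec = θ·k = (-0.237670, -0.470837, +0.077995)

rvec=(-0.2377, -0.4708, 0.0780) tvec=(-0.0699, -0.1228, 0.9082)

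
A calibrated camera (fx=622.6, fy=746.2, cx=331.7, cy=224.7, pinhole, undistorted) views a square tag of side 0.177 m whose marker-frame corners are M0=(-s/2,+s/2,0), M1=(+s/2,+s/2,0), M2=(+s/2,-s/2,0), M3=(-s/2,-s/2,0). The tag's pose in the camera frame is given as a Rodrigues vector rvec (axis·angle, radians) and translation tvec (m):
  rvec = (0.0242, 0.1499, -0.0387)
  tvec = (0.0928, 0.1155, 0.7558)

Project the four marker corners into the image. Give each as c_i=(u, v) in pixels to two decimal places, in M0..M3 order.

Intrinsics K: fx=622.6, fy=746.2, cx=331.7, cy=224.7
Marker side s = 0.177 m; corners in marker frame (Z=0):
  M0 = (-0.0885, +0.0885, 0)
  M1 = (+0.0885, +0.0885, 0)
  M2 = (+0.0885, -0.0885, 0)
  M3 = (-0.0885, -0.0885, 0)
rvec = (0.0242, 0.1499, -0.0387), |rvec| = θ = 0.15670 rad = 8.978°
Rodrigues: sinθ=0.15605, 1−cosθ=0.01225; R = I + sinθ·[k]× + (1−cosθ)·[k]×²:
    [+0.98804 +0.04035 +0.14882]
    [-0.03673 +0.99896 -0.02700]
    [-0.14975 +0.02121 +0.98850]
t = (0.0928, 0.1155, 0.7558) m
M0: Pc = R·M0+t = (+0.00893, +0.20716, +0.77093); u = 622.6·(+0.00893)/0.77093 + 331.7 = 338.9115, v = 746.2·(+0.20716)/0.77093 + 224.7 = 425.2135
M1: Pc = R·M1+t = (+0.18381, +0.20066, +0.74442); u = 622.6·(+0.18381)/0.74442 + 331.7 = 485.4321, v = 746.2·(+0.20066)/0.74442 + 224.7 = 425.8361
M2: Pc = R·M2+t = (+0.17667, +0.02384, +0.74067); u = 622.6·(+0.17667)/0.74067 + 331.7 = 480.2075, v = 746.2·(+0.02384)/0.74067 + 224.7 = 248.7192
M3: Pc = R·M3+t = (+0.00179, +0.03034, +0.76718); u = 622.6·(+0.00179)/0.76718 + 331.7 = 333.1504, v = 746.2·(+0.03034)/0.76718 + 224.7 = 254.2131

c0=(338.91, 425.21) c1=(485.43, 425.84) c2=(480.21, 248.72) c3=(333.15, 254.21)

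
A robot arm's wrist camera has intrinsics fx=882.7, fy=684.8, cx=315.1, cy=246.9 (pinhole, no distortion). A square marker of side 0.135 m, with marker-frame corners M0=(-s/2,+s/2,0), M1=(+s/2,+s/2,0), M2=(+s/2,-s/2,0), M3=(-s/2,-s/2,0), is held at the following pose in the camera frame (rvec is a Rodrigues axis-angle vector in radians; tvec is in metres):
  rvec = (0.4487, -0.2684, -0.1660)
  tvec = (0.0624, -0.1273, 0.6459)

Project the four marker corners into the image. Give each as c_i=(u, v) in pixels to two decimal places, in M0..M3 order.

c0=(321.59, 192.32) c1=(485.41, 165.68) c2=(483.03, 27.60) c3=(302.60, 50.13)

Intrinsics K: fx=882.7, fy=684.8, cx=315.1, cy=246.9
Marker side s = 0.135 m; corners in marker frame (Z=0):
  M0 = (-0.0675, +0.0675, 0)
  M1 = (+0.0675, +0.0675, 0)
  M2 = (+0.0675, -0.0675, 0)
  M3 = (-0.0675, -0.0675, 0)
rvec = (0.4487, -0.2684, -0.1660), |rvec| = θ = 0.54857 rad = 31.431°
Rodrigues: sinθ=0.52147, 1−cosθ=0.14673; R = I + sinθ·[k]× + (1−cosθ)·[k]×²:
    [+0.95144 +0.09908 -0.29146]
    [-0.21652 +0.88840 -0.40481]
    [+0.21882 +0.44826 +0.86671]
t = (0.0624, -0.1273, 0.6459) m
M0: Pc = R·M0+t = (+0.00487, -0.05272, +0.66139); u = 882.7·(+0.00487)/0.66139 + 315.1 = 321.5938, v = 684.8·(-0.05272)/0.66139 + 246.9 = 192.3157
M1: Pc = R·M1+t = (+0.13331, -0.08195, +0.69093); u = 882.7·(+0.13331)/0.69093 + 315.1 = 485.4111, v = 684.8·(-0.08195)/0.69093 + 246.9 = 165.6786
M2: Pc = R·M2+t = (+0.11993, -0.20188, +0.63041); u = 882.7·(+0.11993)/0.63041 + 315.1 = 483.0312, v = 684.8·(-0.20188)/0.63041 + 246.9 = 27.6014
M3: Pc = R·M3+t = (-0.00851, -0.17265, +0.60087); u = 882.7·(-0.00851)/0.60087 + 315.1 = 302.5987, v = 684.8·(-0.17265)/0.60087 + 246.9 = 50.1328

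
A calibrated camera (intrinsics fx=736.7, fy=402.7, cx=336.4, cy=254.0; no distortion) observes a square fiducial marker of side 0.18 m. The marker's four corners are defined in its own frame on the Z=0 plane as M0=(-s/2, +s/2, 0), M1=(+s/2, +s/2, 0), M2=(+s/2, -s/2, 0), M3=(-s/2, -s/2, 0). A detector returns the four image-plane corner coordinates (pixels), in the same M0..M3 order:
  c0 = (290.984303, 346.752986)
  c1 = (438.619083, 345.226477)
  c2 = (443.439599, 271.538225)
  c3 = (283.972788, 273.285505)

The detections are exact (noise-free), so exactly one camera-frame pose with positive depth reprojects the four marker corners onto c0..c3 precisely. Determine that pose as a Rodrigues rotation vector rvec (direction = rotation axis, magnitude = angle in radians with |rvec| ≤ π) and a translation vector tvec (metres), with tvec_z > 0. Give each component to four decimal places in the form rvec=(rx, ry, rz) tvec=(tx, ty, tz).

rvec=(0.3794, 0.0022, -0.0213) tvec=(0.0327, 0.1216, 0.8649)

Intrinsics K: fx=736.7, fy=402.7, cx=336.4, cy=254.0
Marker side s = 0.18 m; corners in marker frame (Z=0):
  M0 = (-0.0900, +0.0900, 0)
  M1 = (+0.0900, +0.0900, 0)
  M2 = (+0.0900, -0.0900, 0)
  M3 = (-0.0900, -0.0900, 0)
Detected image corners:
  c0 = (290.984303, 346.752986) px
  c1 = (438.619083, 345.226477) px
  c2 = (443.439599, 271.538225) px
  c3 = (283.972788, 273.285505) px
Planar DLT: solve 8×8 A·h = b for H (H[2,2]=1):
  H  [+849.19108 +162.05915 +364.22568]
  H  [-11.27934 +541.14695 +310.61890]
  H  [-0.00714 +0.42814 +1.00000]
B = K⁻¹H; ‖b₁‖=1.156219, ‖b₂‖=1.156219; λ = 2/(‖b₁‖+‖b₂‖) = 0.864888, sign → tz>0 ⇒ λ=+0.864888
r₁ = λ·B[:,0] = (+0.99977,-0.02033,-0.00618); r₂ = λ·B[:,1] = (+0.02117,+0.92867,+0.37029)
r₃ = r₁×r₂ = (-0.00179,-0.37034,+0.92889); SVD([r₁ r₂ r₃]) → R = UVᵀ:
  R  [+0.99977 +0.02117 -0.00179]
  R  [-0.02033 +0.92867 -0.37034]
  R  [-0.00618 +0.37029 +0.92889]
t = (+0.03267, +0.12160, +0.86489) m
tr R = 2.857342; θ = arccos((tr R − 1)/2) = 0.379983 rad = 21.771°
axis k = ((R−Rᵀ)₃₂, (R−Rᵀ)₁₃, (R−Rᵀ)₂₁) / (2 sinθ) = (+0.998417, +0.005919, -0.055941)
rvec = θ·k = (+0.379381, +0.002249, -0.021257)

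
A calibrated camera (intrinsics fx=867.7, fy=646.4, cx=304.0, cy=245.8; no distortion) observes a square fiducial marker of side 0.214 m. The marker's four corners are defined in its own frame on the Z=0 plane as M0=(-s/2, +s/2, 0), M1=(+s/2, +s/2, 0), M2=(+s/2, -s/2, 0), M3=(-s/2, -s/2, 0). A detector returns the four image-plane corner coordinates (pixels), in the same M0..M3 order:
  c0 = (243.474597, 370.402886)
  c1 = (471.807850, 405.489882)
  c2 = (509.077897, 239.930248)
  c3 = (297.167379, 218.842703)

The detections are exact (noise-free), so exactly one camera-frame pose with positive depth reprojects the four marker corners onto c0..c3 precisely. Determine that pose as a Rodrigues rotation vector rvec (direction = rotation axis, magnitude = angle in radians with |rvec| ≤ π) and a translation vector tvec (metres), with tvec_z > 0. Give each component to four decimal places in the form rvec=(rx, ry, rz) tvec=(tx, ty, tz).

rvec=(-0.3846, 0.2527, 0.1938) tvec=(0.0697, 0.0749, 0.8238)

Intrinsics K: fx=867.7, fy=646.4, cx=304.0, cy=245.8
Marker side s = 0.214 m; corners in marker frame (Z=0):
  M0 = (-0.1070, +0.1070, 0)
  M1 = (+0.1070, +0.1070, 0)
  M2 = (+0.1070, -0.1070, 0)
  M3 = (-0.1070, -0.1070, 0)
Detected image corners:
  c0 = (243.474597, 370.402886) px
  c1 = (471.807850, 405.489882) px
  c2 = (509.077897, 239.930248) px
  c3 = (297.167379, 218.842703) px
Planar DLT: solve 8×8 A·h = b for H (H[2,2]=1):
  H  [+898.15493 -373.13199 +377.41484]
  H  [+25.32133 +610.55438 +304.60726]
  H  [-0.33843 -0.41856 +1.00000]
B = K⁻¹H; ‖b₁‖=1.213947, ‖b₂‖=1.213947; λ = 2/(‖b₁‖+‖b₂‖) = 0.823759, sign → tz>0 ⇒ λ=+0.823759
r₁ = λ·B[:,0] = (+0.95035,+0.13828,-0.27879); r₂ = λ·B[:,1] = (-0.23344,+0.90919,-0.34479)
r₃ = r₁×r₂ = (+0.20579,+0.39275,+0.89632); SVD([r₁ r₂ r₃]) → R = UVᵀ:
  R  [+0.95035 -0.23344 +0.20579]
  R  [+0.13828 +0.90919 +0.39275]
  R  [-0.27879 -0.34479 +0.89632]
t = (+0.06970, +0.07494, +0.82376) m
tr R = 2.755858; θ = arccos((tr R − 1)/2) = 0.499277 rad = 28.606°
axis k = ((R−Rᵀ)₃₂, (R−Rᵀ)₁₃, (R−Rᵀ)₂₁) / (2 sinθ) = (-0.770215, +0.506044, +0.388185)
rvec = θ·k = (-0.384551, +0.252656, +0.193812)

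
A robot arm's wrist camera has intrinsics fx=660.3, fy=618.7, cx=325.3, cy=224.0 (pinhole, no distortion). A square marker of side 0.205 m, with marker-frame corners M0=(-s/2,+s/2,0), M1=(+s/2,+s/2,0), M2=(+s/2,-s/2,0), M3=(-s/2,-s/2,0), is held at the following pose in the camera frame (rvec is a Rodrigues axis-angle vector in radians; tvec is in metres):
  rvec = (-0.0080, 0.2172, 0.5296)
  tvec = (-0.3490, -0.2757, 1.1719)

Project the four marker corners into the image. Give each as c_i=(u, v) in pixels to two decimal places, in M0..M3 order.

Intrinsics K: fx=660.3, fy=618.7, cx=325.3, cy=224.0
Marker side s = 0.205 m; corners in marker frame (Z=0):
  M0 = (-0.1025, +0.1025, 0)
  M1 = (+0.1025, +0.1025, 0)
  M2 = (+0.1025, -0.1025, 0)
  M3 = (-0.1025, -0.1025, 0)
rvec = (-0.0080, 0.2172, 0.5296), |rvec| = θ = 0.57246 rad = 32.800°
Rodrigues: sinθ=0.54171, 1−cosθ=0.15943; R = I + sinθ·[k]× + (1−cosθ)·[k]×²:
    [+0.84060 -0.50199 +0.20347]
    [+0.50030 +0.86352 +0.06353]
    [-0.20759 +0.04839 +0.97702]
t = (-0.3490, -0.2757, 1.1719) m
M0: Pc = R·M0+t = (-0.48662, -0.23847, +1.19814); u = 660.3·(-0.48662)/1.19814 + 325.3 = 57.1238, v = 618.7·(-0.23847)/1.19814 + 224.0 = 100.8578
M1: Pc = R·M1+t = (-0.31429, -0.13591, +1.15558); u = 660.3·(-0.31429)/1.15558 + 325.3 = 145.7132, v = 618.7·(-0.13591)/1.15558 + 224.0 = 151.2343
M2: Pc = R·M2+t = (-0.21138, -0.31293, +1.14566); u = 660.3·(-0.21138)/1.14566 + 325.3 = 203.4689, v = 618.7·(-0.31293)/1.14566 + 224.0 = 55.0061
M3: Pc = R·M3+t = (-0.38371, -0.41549, +1.18822); u = 660.3·(-0.38371)/1.18822 + 325.3 = 112.0714, v = 618.7·(-0.41549)/1.18822 + 224.0 = 7.6555

c0=(57.12, 100.86) c1=(145.71, 151.23) c2=(203.47, 55.01) c3=(112.07, 7.66)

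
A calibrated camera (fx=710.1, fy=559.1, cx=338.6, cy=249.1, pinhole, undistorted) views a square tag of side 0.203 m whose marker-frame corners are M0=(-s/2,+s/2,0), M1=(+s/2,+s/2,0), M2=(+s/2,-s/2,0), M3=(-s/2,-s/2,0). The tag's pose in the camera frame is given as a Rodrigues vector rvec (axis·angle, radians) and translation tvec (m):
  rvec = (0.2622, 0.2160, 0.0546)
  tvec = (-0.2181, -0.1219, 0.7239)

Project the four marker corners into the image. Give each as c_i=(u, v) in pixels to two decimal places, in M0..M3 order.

Intrinsics K: fx=710.1, fy=559.1, cx=338.6, cy=249.1
Marker side s = 0.203 m; corners in marker frame (Z=0):
  M0 = (-0.1015, +0.1015, 0)
  M1 = (+0.1015, +0.1015, 0)
  M2 = (+0.1015, -0.1015, 0)
  M3 = (-0.1015, -0.1015, 0)
rvec = (0.2622, 0.2160, 0.0546), |rvec| = θ = 0.34407 rad = 19.714°
Rodrigues: sinθ=0.33732, 1−cosθ=0.05861; R = I + sinθ·[k]× + (1−cosθ)·[k]×²:
    [+0.97543 -0.02549 +0.21885]
    [+0.08157 +0.96449 -0.25122]
    [-0.20468 +0.26290 +0.94286]
t = (-0.2181, -0.1219, 0.7239) m
M0: Pc = R·M0+t = (-0.31969, -0.03228, +0.77136); u = 710.1·(-0.31969)/0.77136 + 338.6 = 44.2960, v = 559.1·(-0.03228)/0.77136 + 249.1 = 225.7000
M1: Pc = R·M1+t = (-0.12168, -0.01573, +0.72981); u = 710.1·(-0.12168)/0.72981 + 338.6 = 220.2046, v = 559.1·(-0.01573)/0.72981 + 249.1 = 237.0530
M2: Pc = R·M2+t = (-0.11651, -0.21152, +0.67644); u = 710.1·(-0.11651)/0.67644 + 338.6 = 216.2957, v = 559.1·(-0.21152)/0.67644 + 249.1 = 74.2752
M3: Pc = R·M3+t = (-0.31452, -0.22807, +0.71799); u = 710.1·(-0.31452)/0.71799 + 338.6 = 27.5381, v = 559.1·(-0.22807)/0.71799 + 249.1 = 71.4980

c0=(44.30, 225.70) c1=(220.20, 237.05) c2=(216.30, 74.28) c3=(27.54, 71.50)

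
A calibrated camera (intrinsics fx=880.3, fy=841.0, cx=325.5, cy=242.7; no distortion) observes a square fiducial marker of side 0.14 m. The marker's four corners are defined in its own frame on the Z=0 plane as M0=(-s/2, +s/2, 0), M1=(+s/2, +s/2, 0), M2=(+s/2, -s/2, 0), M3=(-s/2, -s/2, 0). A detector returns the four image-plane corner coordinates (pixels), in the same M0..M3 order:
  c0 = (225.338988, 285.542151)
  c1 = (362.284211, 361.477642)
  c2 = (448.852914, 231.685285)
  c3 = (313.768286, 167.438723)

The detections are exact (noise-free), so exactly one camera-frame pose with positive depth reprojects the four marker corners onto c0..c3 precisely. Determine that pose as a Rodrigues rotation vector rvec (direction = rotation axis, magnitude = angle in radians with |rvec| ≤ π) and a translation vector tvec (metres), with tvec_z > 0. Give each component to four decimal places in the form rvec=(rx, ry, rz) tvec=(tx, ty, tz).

rvec=(-0.3947, 0.2633, 0.5356) tvec=(0.0095, 0.0144, 0.7559)

Intrinsics K: fx=880.3, fy=841.0, cx=325.5, cy=242.7
Marker side s = 0.14 m; corners in marker frame (Z=0):
  M0 = (-0.0700, +0.0700, 0)
  M1 = (+0.0700, +0.0700, 0)
  M2 = (+0.0700, -0.0700, 0)
  M3 = (-0.0700, -0.0700, 0)
Detected image corners:
  c0 = (225.338988, 285.542151) px
  c1 = (362.284211, 361.477642) px
  c2 = (448.852914, 231.685285) px
  c3 = (313.768286, 167.438723) px
Planar DLT: solve 8×8 A·h = b for H (H[2,2]=1):
  H  [+818.29973 -756.64725 +336.59512]
  H  [+380.92870 +782.17719 +258.73440]
  H  [-0.45341 -0.38939 +1.00000]
B = K⁻¹H; ‖b₁‖=1.322988, ‖b₂‖=1.322988; λ = 2/(‖b₁‖+‖b₂‖) = 0.755865, sign → tz>0 ⇒ λ=+0.755865
r₁ = λ·B[:,0] = (+0.82935,+0.44127,-0.34272); r₂ = λ·B[:,1] = (-0.54086,+0.78793,-0.29433)
r₃ = r₁×r₂ = (+0.14016,+0.42946,+0.89214); SVD([r₁ r₂ r₃]) → R = UVᵀ:
  R  [+0.82935 -0.54086 +0.14016]
  R  [+0.44127 +0.78793 +0.42946]
  R  [-0.34272 -0.29433 +0.89214]
t = (+0.00953, +0.01441, +0.75586) m
tr R = 2.509428; θ = arccos((tr R − 1)/2) = 0.715578 rad = 41.000°
axis k = ((R−Rᵀ)₃₂, (R−Rᵀ)₁₃, (R−Rᵀ)₂₁) / (2 sinθ) = (-0.551625, +0.368019, +0.748514)
rvec = θ·k = (-0.394731, +0.263346, +0.535620)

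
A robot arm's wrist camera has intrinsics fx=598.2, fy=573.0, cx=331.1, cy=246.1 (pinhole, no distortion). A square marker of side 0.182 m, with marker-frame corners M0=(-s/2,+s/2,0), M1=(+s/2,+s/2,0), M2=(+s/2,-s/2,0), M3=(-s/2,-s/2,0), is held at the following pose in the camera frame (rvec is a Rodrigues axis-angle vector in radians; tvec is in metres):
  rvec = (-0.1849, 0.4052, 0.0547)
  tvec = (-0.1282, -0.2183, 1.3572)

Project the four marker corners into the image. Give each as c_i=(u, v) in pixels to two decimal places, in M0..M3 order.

Intrinsics K: fx=598.2, fy=573.0, cx=331.1, cy=246.1
Marker side s = 0.182 m; corners in marker frame (Z=0):
  M0 = (-0.0910, +0.0910, 0)
  M1 = (+0.0910, +0.0910, 0)
  M2 = (+0.0910, -0.0910, 0)
  M3 = (-0.0910, -0.0910, 0)
rvec = (-0.1849, 0.4052, 0.0547), |rvec| = θ = 0.44874 rad = 25.711°
Rodrigues: sinθ=0.43383, 1−cosθ=0.09901; R = I + sinθ·[k]× + (1−cosθ)·[k]×²:
    [+0.91780 -0.08972 +0.38676]
    [+0.01605 +0.98172 +0.18965]
    [-0.39671 -0.16786 +0.90247]
t = (-0.1282, -0.2183, 1.3572) m
M0: Pc = R·M0+t = (-0.21988, -0.13042, +1.37803); u = 598.2·(-0.21988)/1.37803 + 331.1 = 235.6482, v = 573.0·(-0.13042)/1.37803 + 246.1 = 191.8682
M1: Pc = R·M1+t = (-0.05284, -0.12750, +1.30582); u = 598.2·(-0.05284)/1.30582 + 331.1 = 306.8920, v = 573.0·(-0.12750)/1.30582 + 246.1 = 190.1511
M2: Pc = R·M2+t = (-0.03652, -0.30618, +1.33637); u = 598.2·(-0.03652)/1.33637 + 331.1 = 314.7546, v = 573.0·(-0.30618)/1.33637 + 246.1 = 114.8202
M3: Pc = R·M3+t = (-0.20356, -0.30910, +1.40858); u = 598.2·(-0.20356)/1.40858 + 331.1 = 244.6531, v = 573.0·(-0.30910)/1.40858 + 246.1 = 120.3614

c0=(235.65, 191.87) c1=(306.89, 190.15) c2=(314.75, 114.82) c3=(244.65, 120.36)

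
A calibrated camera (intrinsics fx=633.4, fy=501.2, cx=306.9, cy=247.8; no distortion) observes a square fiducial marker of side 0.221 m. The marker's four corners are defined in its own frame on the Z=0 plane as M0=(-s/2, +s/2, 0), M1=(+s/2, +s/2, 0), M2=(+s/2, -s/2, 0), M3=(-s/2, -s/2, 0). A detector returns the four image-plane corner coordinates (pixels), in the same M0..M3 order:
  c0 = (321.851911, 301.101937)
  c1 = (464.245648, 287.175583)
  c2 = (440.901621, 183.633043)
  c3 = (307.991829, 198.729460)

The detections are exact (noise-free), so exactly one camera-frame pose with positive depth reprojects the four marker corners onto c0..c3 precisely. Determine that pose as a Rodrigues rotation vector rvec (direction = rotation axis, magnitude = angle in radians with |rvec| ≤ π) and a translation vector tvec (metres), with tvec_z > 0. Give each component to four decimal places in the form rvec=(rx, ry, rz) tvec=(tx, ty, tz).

Intrinsics K: fx=633.4, fy=501.2, cx=306.9, cy=247.8
Marker side s = 0.221 m; corners in marker frame (Z=0):
  M0 = (-0.1105, +0.1105, 0)
  M1 = (+0.1105, +0.1105, 0)
  M2 = (+0.1105, -0.1105, 0)
  M3 = (-0.1105, -0.1105, 0)
Detected image corners:
  c0 = (321.851911, 301.101937) px
  c1 = (464.245648, 287.175583) px
  c2 = (440.901621, 183.633043) px
  c3 = (307.991829, 198.729460) px
Planar DLT: solve 8×8 A·h = b for H (H[2,2]=1):
  H  [+586.23786 -30.83235 +382.72863]
  H  [-88.45831 +393.26175 +241.03358]
  H  [-0.09358 -0.29911 +1.00000]
B = K⁻¹H; ‖b₁‖=0.984039, ‖b₂‖=0.984039; λ = 2/(‖b₁‖+‖b₂‖) = 1.016220, sign → tz>0 ⇒ λ=+1.016220
r₁ = λ·B[:,0] = (+0.98663,-0.13234,-0.09510); r₂ = λ·B[:,1] = (+0.09781,+0.94765,-0.30396)
r₃ = r₁×r₂ = (+0.13035,+0.29060,+0.94793); SVD([r₁ r₂ r₃]) → R = UVᵀ:
  R  [+0.98663 +0.09781 +0.13035]
  R  [-0.13234 +0.94765 +0.29060]
  R  [-0.09510 -0.30396 +0.94793]
t = (+0.12166, -0.01372, +1.01622) m
tr R = 2.882208; θ = arccos((tr R − 1)/2) = 0.344915 rad = 19.762°
axis k = ((R−Rᵀ)₃₂, (R−Rᵀ)₁₃, (R−Rᵀ)₂₁) / (2 sinθ) = (-0.879219, +0.333384, -0.340338)
rvec = θ·k = (-0.303256, +0.114989, -0.117388)

rvec=(-0.3033, 0.1150, -0.1174) tvec=(0.1217, -0.0137, 1.0162)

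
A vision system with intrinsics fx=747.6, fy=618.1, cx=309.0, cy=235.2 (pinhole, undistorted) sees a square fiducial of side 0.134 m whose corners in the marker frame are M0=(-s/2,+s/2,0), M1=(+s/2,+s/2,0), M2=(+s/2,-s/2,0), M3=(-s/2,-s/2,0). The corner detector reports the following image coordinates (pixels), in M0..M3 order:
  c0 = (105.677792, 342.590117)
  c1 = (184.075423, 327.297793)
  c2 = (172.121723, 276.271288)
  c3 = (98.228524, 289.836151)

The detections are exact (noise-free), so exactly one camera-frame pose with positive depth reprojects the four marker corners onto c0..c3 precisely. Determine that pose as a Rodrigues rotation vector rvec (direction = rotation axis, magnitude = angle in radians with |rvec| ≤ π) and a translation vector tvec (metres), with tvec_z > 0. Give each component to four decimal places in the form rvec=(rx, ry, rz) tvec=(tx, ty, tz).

rvec=(-0.6692, -0.0841, -0.2589) tvec=(-0.2975, 0.1555, 1.3177)

Intrinsics K: fx=747.6, fy=618.1, cx=309.0, cy=235.2
Marker side s = 0.134 m; corners in marker frame (Z=0):
  M0 = (-0.0670, +0.0670, 0)
  M1 = (+0.0670, +0.0670, 0)
  M2 = (+0.0670, -0.0670, 0)
  M3 = (-0.0670, -0.0670, 0)
Detected image corners:
  c0 = (105.677792, 342.590117) px
  c1 = (184.075423, 327.297793) px
  c2 = (172.121723, 276.271288) px
  c3 = (98.228524, 289.836151) px
Planar DLT: solve 8×8 A·h = b for H (H[2,2]=1):
  H  [+584.73189 +8.55444 +140.18700]
  H  [-69.97085 +245.99870 +308.14588]
  H  [+0.12139 -0.45693 +1.00000]
B = K⁻¹H; ‖b₁‖=0.758898, ‖b₂‖=0.758898; λ = 2/(‖b₁‖+‖b₂‖) = 1.317700, sign → tz>0 ⇒ λ=+1.317700
r₁ = λ·B[:,0] = (+0.96452,-0.21003,+0.15995); r₂ = λ·B[:,1] = (+0.26394,+0.75354,-0.60209)
r₃ = r₁×r₂ = (+0.00593,+0.62295,+0.78224); SVD([r₁ r₂ r₃]) → R = UVᵀ:
  R  [+0.96452 +0.26394 +0.00593]
  R  [-0.21003 +0.75354 +0.62295]
  R  [+0.15995 -0.60209 +0.78224]
t = (-0.29755, +0.15551, +1.31770) m
tr R = 2.500306; θ = arccos((tr R − 1)/2) = 0.722503 rad = 41.396°
axis k = ((R−Rᵀ)₃₂, (R−Rᵀ)₁₃, (R−Rᵀ)₂₁) / (2 sinθ) = (-0.926284, -0.116458, -0.358380)
rvec = θ·k = (-0.669243, -0.084142, -0.258930)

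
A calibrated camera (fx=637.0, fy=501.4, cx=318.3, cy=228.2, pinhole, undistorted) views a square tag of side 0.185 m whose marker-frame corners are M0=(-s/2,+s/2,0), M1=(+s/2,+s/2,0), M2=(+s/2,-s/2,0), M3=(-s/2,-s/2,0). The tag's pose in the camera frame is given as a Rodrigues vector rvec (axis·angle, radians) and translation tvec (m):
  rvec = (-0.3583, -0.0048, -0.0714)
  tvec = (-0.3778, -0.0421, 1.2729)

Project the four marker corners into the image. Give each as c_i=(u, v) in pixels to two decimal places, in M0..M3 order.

c0=(79.97, 248.71) c1=(175.22, 243.51) c2=(175.94, 176.45) c3=(85.43, 181.23)

Intrinsics K: fx=637.0, fy=501.4, cx=318.3, cy=228.2
Marker side s = 0.185 m; corners in marker frame (Z=0):
  M0 = (-0.0925, +0.0925, 0)
  M1 = (+0.0925, +0.0925, 0)
  M2 = (+0.0925, -0.0925, 0)
  M3 = (-0.0925, -0.0925, 0)
rvec = (-0.3583, -0.0048, -0.0714), |rvec| = θ = 0.36538 rad = 20.935°
Rodrigues: sinθ=0.35730, 1−cosθ=0.06601; R = I + sinθ·[k]× + (1−cosθ)·[k]×²:
    [+0.99747 +0.07067 +0.00796]
    [-0.06897 +0.93400 +0.35055]
    [+0.01734 -0.35021 +0.93651]
t = (-0.3778, -0.0421, 1.2729) m
M0: Pc = R·M0+t = (-0.46353, +0.05067, +1.23890); u = 637.0·(-0.46353)/1.23890 + 318.3 = 79.9697, v = 501.4·(+0.05067)/1.23890 + 228.2 = 248.7088
M1: Pc = R·M1+t = (-0.27900, +0.03792, +1.24211); u = 637.0·(-0.27900)/1.24211 + 318.3 = 175.2200, v = 501.4·(+0.03792)/1.24211 + 228.2 = 243.5052
M2: Pc = R·M2+t = (-0.29207, -0.13487, +1.30690); u = 637.0·(-0.29207)/1.30690 + 318.3 = 175.9405, v = 501.4·(-0.13487)/1.30690 + 228.2 = 176.4544
M3: Pc = R·M3+t = (-0.47660, -0.12212, +1.30369); u = 637.0·(-0.47660)/1.30369 + 318.3 = 85.4256, v = 501.4·(-0.12212)/1.30369 + 228.2 = 181.2344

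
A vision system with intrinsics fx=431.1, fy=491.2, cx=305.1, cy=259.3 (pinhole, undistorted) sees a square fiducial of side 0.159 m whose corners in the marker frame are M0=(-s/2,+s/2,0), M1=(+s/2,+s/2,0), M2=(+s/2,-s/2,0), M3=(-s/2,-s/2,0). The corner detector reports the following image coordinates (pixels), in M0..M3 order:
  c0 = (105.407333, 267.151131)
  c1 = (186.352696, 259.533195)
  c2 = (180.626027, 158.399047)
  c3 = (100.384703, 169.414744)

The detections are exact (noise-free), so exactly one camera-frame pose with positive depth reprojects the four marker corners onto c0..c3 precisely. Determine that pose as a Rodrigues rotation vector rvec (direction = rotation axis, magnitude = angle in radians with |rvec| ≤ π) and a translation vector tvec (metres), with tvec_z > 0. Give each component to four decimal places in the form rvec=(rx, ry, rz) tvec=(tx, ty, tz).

Intrinsics K: fx=431.1, fy=491.2, cx=305.1, cy=259.3
Marker side s = 0.159 m; corners in marker frame (Z=0):
  M0 = (-0.0795, +0.0795, 0)
  M1 = (+0.0795, +0.0795, 0)
  M2 = (+0.0795, -0.0795, 0)
  M3 = (-0.0795, -0.0795, 0)
Detected image corners:
  c0 = (105.407333, 267.151131) px
  c1 = (186.352696, 259.533195) px
  c2 = (180.626027, 158.399047) px
  c3 = (100.384703, 169.414744) px
Planar DLT: solve 8×8 A·h = b for H (H[2,2]=1):
  H  [+475.55436 +27.98546 +142.48347]
  H  [-105.34831 +616.57196 +213.54601]
  H  [-0.21869 -0.04036 +1.00000]
B = K⁻¹H; ‖b₁‖=1.280594, ‖b₂‖=1.280594; λ = 2/(‖b₁‖+‖b₂‖) = 0.780887, sign → tz>0 ⇒ λ=+0.780887
r₁ = λ·B[:,0] = (+0.98227,-0.07733,-0.17077); r₂ = λ·B[:,1] = (+0.07300,+0.99683,-0.03151)
r₃ = r₁×r₂ = (+0.17267,+0.01849,+0.98481); SVD([r₁ r₂ r₃]) → R = UVᵀ:
  R  [+0.98227 +0.07300 +0.17267]
  R  [-0.07733 +0.99683 +0.01849]
  R  [-0.17077 -0.03151 +0.98481]
t = (-0.29456, -0.07274, +0.78089) m
tr R = 2.963912; θ = arccos((tr R − 1)/2) = 0.190256 rad = 10.901°
axis k = ((R−Rᵀ)₃₂, (R−Rᵀ)₁₃, (R−Rᵀ)₂₁) / (2 sinθ) = (-0.132210, +0.908048, -0.397453)
rvec = θ·k = (-0.025154, +0.172761, -0.075618)

rvec=(-0.0252, 0.1728, -0.0756) tvec=(-0.2946, -0.0727, 0.7809)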